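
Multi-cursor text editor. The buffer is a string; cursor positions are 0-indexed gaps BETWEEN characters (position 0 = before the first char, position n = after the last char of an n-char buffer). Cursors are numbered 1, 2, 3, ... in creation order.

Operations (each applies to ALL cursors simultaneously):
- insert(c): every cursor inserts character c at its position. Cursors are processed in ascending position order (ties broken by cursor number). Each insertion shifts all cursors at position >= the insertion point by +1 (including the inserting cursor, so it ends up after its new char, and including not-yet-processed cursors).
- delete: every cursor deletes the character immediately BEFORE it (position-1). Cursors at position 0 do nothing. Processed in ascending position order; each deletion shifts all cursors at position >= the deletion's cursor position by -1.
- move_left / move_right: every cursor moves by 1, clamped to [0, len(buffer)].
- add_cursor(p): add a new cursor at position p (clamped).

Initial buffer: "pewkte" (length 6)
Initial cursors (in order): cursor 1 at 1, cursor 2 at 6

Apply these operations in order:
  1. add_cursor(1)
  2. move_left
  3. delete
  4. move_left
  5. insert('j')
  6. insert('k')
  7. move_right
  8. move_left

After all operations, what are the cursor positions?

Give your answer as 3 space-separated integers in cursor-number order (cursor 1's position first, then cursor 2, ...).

Answer: 4 9 4

Derivation:
After op 1 (add_cursor(1)): buffer="pewkte" (len 6), cursors c1@1 c3@1 c2@6, authorship ......
After op 2 (move_left): buffer="pewkte" (len 6), cursors c1@0 c3@0 c2@5, authorship ......
After op 3 (delete): buffer="pewke" (len 5), cursors c1@0 c3@0 c2@4, authorship .....
After op 4 (move_left): buffer="pewke" (len 5), cursors c1@0 c3@0 c2@3, authorship .....
After op 5 (insert('j')): buffer="jjpewjke" (len 8), cursors c1@2 c3@2 c2@6, authorship 13...2..
After op 6 (insert('k')): buffer="jjkkpewjkke" (len 11), cursors c1@4 c3@4 c2@9, authorship 1313...22..
After op 7 (move_right): buffer="jjkkpewjkke" (len 11), cursors c1@5 c3@5 c2@10, authorship 1313...22..
After op 8 (move_left): buffer="jjkkpewjkke" (len 11), cursors c1@4 c3@4 c2@9, authorship 1313...22..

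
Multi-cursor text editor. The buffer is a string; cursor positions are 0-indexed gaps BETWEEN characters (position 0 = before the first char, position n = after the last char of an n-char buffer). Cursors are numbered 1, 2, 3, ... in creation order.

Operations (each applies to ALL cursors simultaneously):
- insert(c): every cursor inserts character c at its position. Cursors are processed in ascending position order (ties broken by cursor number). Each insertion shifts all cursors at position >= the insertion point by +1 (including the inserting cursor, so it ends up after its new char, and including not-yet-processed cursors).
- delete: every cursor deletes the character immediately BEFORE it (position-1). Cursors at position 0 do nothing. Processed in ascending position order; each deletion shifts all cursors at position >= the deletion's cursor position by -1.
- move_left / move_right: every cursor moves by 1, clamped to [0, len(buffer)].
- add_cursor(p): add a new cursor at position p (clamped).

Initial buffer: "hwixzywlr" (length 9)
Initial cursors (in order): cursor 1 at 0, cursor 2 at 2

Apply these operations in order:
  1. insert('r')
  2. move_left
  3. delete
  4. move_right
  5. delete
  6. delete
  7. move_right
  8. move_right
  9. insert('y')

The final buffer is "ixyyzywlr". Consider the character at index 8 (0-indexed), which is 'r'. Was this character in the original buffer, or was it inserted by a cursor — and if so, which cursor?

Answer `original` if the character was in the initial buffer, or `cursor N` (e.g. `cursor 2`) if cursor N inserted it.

After op 1 (insert('r')): buffer="rhwrixzywlr" (len 11), cursors c1@1 c2@4, authorship 1..2.......
After op 2 (move_left): buffer="rhwrixzywlr" (len 11), cursors c1@0 c2@3, authorship 1..2.......
After op 3 (delete): buffer="rhrixzywlr" (len 10), cursors c1@0 c2@2, authorship 1.2.......
After op 4 (move_right): buffer="rhrixzywlr" (len 10), cursors c1@1 c2@3, authorship 1.2.......
After op 5 (delete): buffer="hixzywlr" (len 8), cursors c1@0 c2@1, authorship ........
After op 6 (delete): buffer="ixzywlr" (len 7), cursors c1@0 c2@0, authorship .......
After op 7 (move_right): buffer="ixzywlr" (len 7), cursors c1@1 c2@1, authorship .......
After op 8 (move_right): buffer="ixzywlr" (len 7), cursors c1@2 c2@2, authorship .......
After op 9 (insert('y')): buffer="ixyyzywlr" (len 9), cursors c1@4 c2@4, authorship ..12.....
Authorship (.=original, N=cursor N): . . 1 2 . . . . .
Index 8: author = original

Answer: original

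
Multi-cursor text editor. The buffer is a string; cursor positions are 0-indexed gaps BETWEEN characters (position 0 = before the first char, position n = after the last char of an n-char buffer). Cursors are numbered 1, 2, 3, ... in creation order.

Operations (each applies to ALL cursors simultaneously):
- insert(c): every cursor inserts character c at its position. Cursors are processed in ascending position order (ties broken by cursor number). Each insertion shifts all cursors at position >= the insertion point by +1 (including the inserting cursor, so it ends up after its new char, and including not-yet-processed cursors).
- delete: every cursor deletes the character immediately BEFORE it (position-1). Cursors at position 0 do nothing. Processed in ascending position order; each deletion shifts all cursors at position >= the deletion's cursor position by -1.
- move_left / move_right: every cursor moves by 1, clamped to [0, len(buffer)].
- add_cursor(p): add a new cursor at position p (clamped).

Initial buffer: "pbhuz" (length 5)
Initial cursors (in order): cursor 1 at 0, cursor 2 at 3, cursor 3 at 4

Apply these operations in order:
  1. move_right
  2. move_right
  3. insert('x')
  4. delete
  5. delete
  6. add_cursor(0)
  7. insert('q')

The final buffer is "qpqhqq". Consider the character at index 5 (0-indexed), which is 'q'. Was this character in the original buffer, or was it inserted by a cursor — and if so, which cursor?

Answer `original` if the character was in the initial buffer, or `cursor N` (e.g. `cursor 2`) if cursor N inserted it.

Answer: cursor 3

Derivation:
After op 1 (move_right): buffer="pbhuz" (len 5), cursors c1@1 c2@4 c3@5, authorship .....
After op 2 (move_right): buffer="pbhuz" (len 5), cursors c1@2 c2@5 c3@5, authorship .....
After op 3 (insert('x')): buffer="pbxhuzxx" (len 8), cursors c1@3 c2@8 c3@8, authorship ..1...23
After op 4 (delete): buffer="pbhuz" (len 5), cursors c1@2 c2@5 c3@5, authorship .....
After op 5 (delete): buffer="ph" (len 2), cursors c1@1 c2@2 c3@2, authorship ..
After op 6 (add_cursor(0)): buffer="ph" (len 2), cursors c4@0 c1@1 c2@2 c3@2, authorship ..
After op 7 (insert('q')): buffer="qpqhqq" (len 6), cursors c4@1 c1@3 c2@6 c3@6, authorship 4.1.23
Authorship (.=original, N=cursor N): 4 . 1 . 2 3
Index 5: author = 3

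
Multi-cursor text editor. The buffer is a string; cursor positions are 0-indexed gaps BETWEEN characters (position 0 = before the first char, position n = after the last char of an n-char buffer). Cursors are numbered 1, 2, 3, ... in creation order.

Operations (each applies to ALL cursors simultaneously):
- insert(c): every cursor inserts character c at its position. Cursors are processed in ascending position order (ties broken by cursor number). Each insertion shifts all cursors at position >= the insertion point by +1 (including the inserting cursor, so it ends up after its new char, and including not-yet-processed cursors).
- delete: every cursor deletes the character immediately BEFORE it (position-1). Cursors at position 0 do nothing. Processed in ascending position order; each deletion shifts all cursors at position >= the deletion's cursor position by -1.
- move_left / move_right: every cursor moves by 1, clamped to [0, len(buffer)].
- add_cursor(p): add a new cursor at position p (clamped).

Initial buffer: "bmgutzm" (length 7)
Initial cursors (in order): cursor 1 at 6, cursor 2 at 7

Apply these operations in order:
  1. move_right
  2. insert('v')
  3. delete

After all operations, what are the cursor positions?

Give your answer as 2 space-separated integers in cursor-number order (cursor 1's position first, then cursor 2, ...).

Answer: 7 7

Derivation:
After op 1 (move_right): buffer="bmgutzm" (len 7), cursors c1@7 c2@7, authorship .......
After op 2 (insert('v')): buffer="bmgutzmvv" (len 9), cursors c1@9 c2@9, authorship .......12
After op 3 (delete): buffer="bmgutzm" (len 7), cursors c1@7 c2@7, authorship .......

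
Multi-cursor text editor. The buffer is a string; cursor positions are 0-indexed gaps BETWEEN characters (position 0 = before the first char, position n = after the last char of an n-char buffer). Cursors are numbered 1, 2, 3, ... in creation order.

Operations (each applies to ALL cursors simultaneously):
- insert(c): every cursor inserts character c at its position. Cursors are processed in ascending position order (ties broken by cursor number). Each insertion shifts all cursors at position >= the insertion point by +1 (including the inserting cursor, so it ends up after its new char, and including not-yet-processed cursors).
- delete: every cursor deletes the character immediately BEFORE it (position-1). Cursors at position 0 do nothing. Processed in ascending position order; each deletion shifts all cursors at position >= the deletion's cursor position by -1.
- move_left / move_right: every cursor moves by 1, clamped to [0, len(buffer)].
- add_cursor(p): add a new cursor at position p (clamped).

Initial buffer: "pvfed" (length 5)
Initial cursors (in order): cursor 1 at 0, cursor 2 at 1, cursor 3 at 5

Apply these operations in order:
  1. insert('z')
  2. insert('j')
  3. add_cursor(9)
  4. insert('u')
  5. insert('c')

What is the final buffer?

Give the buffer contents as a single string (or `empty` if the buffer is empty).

Answer: zjucpzjucvfeduczjuc

Derivation:
After op 1 (insert('z')): buffer="zpzvfedz" (len 8), cursors c1@1 c2@3 c3@8, authorship 1.2....3
After op 2 (insert('j')): buffer="zjpzjvfedzj" (len 11), cursors c1@2 c2@5 c3@11, authorship 11.22....33
After op 3 (add_cursor(9)): buffer="zjpzjvfedzj" (len 11), cursors c1@2 c2@5 c4@9 c3@11, authorship 11.22....33
After op 4 (insert('u')): buffer="zjupzjuvfeduzju" (len 15), cursors c1@3 c2@7 c4@12 c3@15, authorship 111.222....4333
After op 5 (insert('c')): buffer="zjucpzjucvfeduczjuc" (len 19), cursors c1@4 c2@9 c4@15 c3@19, authorship 1111.2222....443333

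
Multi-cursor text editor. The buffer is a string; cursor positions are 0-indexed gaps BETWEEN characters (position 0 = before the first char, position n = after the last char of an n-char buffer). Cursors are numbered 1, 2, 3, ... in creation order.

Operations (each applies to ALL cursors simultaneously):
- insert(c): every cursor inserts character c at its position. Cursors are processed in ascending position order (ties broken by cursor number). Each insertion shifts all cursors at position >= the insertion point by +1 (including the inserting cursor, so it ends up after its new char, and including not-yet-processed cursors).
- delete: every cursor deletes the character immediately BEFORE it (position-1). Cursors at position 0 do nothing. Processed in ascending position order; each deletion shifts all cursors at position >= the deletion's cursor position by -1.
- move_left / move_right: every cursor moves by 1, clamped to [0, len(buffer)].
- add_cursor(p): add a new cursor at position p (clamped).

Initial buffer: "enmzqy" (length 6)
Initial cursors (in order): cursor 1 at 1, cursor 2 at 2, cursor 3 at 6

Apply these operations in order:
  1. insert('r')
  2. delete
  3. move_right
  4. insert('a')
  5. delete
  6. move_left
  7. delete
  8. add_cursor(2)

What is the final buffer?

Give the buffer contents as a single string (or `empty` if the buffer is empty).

After op 1 (insert('r')): buffer="ernrmzqyr" (len 9), cursors c1@2 c2@4 c3@9, authorship .1.2....3
After op 2 (delete): buffer="enmzqy" (len 6), cursors c1@1 c2@2 c3@6, authorship ......
After op 3 (move_right): buffer="enmzqy" (len 6), cursors c1@2 c2@3 c3@6, authorship ......
After op 4 (insert('a')): buffer="enamazqya" (len 9), cursors c1@3 c2@5 c3@9, authorship ..1.2...3
After op 5 (delete): buffer="enmzqy" (len 6), cursors c1@2 c2@3 c3@6, authorship ......
After op 6 (move_left): buffer="enmzqy" (len 6), cursors c1@1 c2@2 c3@5, authorship ......
After op 7 (delete): buffer="mzy" (len 3), cursors c1@0 c2@0 c3@2, authorship ...
After op 8 (add_cursor(2)): buffer="mzy" (len 3), cursors c1@0 c2@0 c3@2 c4@2, authorship ...

Answer: mzy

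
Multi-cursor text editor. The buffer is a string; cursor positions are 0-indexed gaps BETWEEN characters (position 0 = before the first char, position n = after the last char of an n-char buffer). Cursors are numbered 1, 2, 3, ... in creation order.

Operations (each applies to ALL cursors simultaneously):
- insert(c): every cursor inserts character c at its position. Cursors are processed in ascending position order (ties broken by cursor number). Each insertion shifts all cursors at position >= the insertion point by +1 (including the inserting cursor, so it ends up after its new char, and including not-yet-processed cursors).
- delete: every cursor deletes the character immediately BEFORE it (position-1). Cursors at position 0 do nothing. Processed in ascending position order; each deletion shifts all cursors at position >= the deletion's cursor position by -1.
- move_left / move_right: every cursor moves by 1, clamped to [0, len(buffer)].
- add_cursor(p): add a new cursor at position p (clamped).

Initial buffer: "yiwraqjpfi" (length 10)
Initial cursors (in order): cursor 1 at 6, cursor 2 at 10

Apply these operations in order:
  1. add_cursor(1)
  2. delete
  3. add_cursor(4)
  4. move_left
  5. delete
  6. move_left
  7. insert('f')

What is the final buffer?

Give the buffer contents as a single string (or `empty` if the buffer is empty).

Answer: fffiafjf

Derivation:
After op 1 (add_cursor(1)): buffer="yiwraqjpfi" (len 10), cursors c3@1 c1@6 c2@10, authorship ..........
After op 2 (delete): buffer="iwrajpf" (len 7), cursors c3@0 c1@4 c2@7, authorship .......
After op 3 (add_cursor(4)): buffer="iwrajpf" (len 7), cursors c3@0 c1@4 c4@4 c2@7, authorship .......
After op 4 (move_left): buffer="iwrajpf" (len 7), cursors c3@0 c1@3 c4@3 c2@6, authorship .......
After op 5 (delete): buffer="iajf" (len 4), cursors c3@0 c1@1 c4@1 c2@3, authorship ....
After op 6 (move_left): buffer="iajf" (len 4), cursors c1@0 c3@0 c4@0 c2@2, authorship ....
After op 7 (insert('f')): buffer="fffiafjf" (len 8), cursors c1@3 c3@3 c4@3 c2@6, authorship 134..2..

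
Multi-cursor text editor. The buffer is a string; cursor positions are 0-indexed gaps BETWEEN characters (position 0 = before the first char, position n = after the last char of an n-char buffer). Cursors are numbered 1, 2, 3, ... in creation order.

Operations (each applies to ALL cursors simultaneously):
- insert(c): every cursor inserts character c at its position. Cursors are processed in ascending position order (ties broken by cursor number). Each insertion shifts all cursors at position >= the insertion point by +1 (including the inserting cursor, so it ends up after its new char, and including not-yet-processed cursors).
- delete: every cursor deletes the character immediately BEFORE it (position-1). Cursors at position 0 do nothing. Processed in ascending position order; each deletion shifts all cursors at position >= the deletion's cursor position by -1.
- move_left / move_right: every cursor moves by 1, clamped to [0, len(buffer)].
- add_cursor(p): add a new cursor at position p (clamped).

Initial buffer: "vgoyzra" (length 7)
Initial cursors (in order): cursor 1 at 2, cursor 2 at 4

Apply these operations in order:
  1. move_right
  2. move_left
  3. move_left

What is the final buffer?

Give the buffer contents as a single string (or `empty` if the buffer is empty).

Answer: vgoyzra

Derivation:
After op 1 (move_right): buffer="vgoyzra" (len 7), cursors c1@3 c2@5, authorship .......
After op 2 (move_left): buffer="vgoyzra" (len 7), cursors c1@2 c2@4, authorship .......
After op 3 (move_left): buffer="vgoyzra" (len 7), cursors c1@1 c2@3, authorship .......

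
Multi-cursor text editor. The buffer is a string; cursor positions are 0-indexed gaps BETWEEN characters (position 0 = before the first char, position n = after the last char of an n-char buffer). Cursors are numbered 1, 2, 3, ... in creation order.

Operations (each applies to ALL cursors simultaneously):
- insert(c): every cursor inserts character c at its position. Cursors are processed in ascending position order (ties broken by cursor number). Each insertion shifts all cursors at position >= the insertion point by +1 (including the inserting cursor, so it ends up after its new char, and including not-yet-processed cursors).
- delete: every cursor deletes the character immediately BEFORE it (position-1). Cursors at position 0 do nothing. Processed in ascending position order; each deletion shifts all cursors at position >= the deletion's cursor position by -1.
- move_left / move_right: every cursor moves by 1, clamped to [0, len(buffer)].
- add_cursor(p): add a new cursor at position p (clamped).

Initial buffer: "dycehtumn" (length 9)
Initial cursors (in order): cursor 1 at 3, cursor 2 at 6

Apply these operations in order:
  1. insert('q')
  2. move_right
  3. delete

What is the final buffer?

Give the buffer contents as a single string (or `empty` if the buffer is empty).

After op 1 (insert('q')): buffer="dycqehtqumn" (len 11), cursors c1@4 c2@8, authorship ...1...2...
After op 2 (move_right): buffer="dycqehtqumn" (len 11), cursors c1@5 c2@9, authorship ...1...2...
After op 3 (delete): buffer="dycqhtqmn" (len 9), cursors c1@4 c2@7, authorship ...1..2..

Answer: dycqhtqmn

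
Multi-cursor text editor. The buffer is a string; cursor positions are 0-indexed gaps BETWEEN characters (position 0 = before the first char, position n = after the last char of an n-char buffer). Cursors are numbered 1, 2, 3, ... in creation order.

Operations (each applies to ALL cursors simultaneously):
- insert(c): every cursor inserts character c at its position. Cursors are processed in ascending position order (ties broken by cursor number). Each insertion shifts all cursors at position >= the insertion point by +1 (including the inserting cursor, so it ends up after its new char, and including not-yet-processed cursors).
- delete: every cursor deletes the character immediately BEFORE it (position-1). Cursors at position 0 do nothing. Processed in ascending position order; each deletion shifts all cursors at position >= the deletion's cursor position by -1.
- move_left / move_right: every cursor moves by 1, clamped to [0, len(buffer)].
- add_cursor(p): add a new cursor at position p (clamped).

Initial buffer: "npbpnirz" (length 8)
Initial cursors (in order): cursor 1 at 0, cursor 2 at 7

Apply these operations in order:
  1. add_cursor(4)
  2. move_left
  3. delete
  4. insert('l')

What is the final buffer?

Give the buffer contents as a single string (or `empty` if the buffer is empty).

Answer: lnplpnlrz

Derivation:
After op 1 (add_cursor(4)): buffer="npbpnirz" (len 8), cursors c1@0 c3@4 c2@7, authorship ........
After op 2 (move_left): buffer="npbpnirz" (len 8), cursors c1@0 c3@3 c2@6, authorship ........
After op 3 (delete): buffer="nppnrz" (len 6), cursors c1@0 c3@2 c2@4, authorship ......
After op 4 (insert('l')): buffer="lnplpnlrz" (len 9), cursors c1@1 c3@4 c2@7, authorship 1..3..2..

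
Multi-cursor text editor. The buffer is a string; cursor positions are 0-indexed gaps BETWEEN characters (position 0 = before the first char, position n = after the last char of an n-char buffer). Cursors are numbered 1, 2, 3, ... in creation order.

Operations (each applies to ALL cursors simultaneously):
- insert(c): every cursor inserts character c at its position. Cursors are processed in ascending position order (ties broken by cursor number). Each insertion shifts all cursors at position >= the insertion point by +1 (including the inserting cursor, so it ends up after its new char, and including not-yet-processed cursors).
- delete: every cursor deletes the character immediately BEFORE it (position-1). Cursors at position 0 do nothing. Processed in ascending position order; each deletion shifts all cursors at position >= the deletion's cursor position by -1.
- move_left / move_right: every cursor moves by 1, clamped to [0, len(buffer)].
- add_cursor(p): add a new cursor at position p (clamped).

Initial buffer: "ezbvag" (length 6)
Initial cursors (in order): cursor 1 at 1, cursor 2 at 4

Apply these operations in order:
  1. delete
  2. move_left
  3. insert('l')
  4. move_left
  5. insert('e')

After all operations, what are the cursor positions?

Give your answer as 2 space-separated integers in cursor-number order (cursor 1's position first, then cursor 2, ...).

Answer: 1 4

Derivation:
After op 1 (delete): buffer="zbag" (len 4), cursors c1@0 c2@2, authorship ....
After op 2 (move_left): buffer="zbag" (len 4), cursors c1@0 c2@1, authorship ....
After op 3 (insert('l')): buffer="lzlbag" (len 6), cursors c1@1 c2@3, authorship 1.2...
After op 4 (move_left): buffer="lzlbag" (len 6), cursors c1@0 c2@2, authorship 1.2...
After op 5 (insert('e')): buffer="elzelbag" (len 8), cursors c1@1 c2@4, authorship 11.22...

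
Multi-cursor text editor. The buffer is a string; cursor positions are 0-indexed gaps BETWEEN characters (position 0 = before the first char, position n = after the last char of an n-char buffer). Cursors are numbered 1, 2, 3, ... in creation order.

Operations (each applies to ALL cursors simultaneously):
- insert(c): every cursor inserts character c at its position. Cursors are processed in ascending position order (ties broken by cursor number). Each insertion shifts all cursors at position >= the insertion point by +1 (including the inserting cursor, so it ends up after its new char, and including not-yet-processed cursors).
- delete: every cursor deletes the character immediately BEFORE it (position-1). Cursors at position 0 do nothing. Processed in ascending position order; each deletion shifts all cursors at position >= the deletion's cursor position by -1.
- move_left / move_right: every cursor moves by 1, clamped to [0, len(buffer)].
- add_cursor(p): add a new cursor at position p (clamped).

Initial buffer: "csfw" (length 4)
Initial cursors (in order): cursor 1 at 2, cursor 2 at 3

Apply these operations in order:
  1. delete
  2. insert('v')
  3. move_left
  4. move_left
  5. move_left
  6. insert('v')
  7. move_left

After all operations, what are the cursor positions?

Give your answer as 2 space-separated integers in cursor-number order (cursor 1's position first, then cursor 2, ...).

After op 1 (delete): buffer="cw" (len 2), cursors c1@1 c2@1, authorship ..
After op 2 (insert('v')): buffer="cvvw" (len 4), cursors c1@3 c2@3, authorship .12.
After op 3 (move_left): buffer="cvvw" (len 4), cursors c1@2 c2@2, authorship .12.
After op 4 (move_left): buffer="cvvw" (len 4), cursors c1@1 c2@1, authorship .12.
After op 5 (move_left): buffer="cvvw" (len 4), cursors c1@0 c2@0, authorship .12.
After op 6 (insert('v')): buffer="vvcvvw" (len 6), cursors c1@2 c2@2, authorship 12.12.
After op 7 (move_left): buffer="vvcvvw" (len 6), cursors c1@1 c2@1, authorship 12.12.

Answer: 1 1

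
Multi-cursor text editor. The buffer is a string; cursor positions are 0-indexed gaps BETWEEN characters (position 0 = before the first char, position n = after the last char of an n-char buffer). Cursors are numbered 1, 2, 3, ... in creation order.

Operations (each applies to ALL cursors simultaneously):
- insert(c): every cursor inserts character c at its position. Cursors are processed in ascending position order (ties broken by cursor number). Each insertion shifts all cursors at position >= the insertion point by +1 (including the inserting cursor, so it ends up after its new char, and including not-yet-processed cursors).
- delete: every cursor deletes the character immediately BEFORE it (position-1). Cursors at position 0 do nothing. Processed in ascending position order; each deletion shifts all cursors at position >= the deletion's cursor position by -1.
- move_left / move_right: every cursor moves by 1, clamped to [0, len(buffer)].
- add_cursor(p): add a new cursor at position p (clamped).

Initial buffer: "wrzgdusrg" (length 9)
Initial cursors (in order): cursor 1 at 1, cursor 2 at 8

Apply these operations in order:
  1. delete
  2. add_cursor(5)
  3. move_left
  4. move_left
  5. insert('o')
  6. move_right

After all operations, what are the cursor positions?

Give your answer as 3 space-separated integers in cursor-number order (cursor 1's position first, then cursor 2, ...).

Answer: 2 8 6

Derivation:
After op 1 (delete): buffer="rzgdusg" (len 7), cursors c1@0 c2@6, authorship .......
After op 2 (add_cursor(5)): buffer="rzgdusg" (len 7), cursors c1@0 c3@5 c2@6, authorship .......
After op 3 (move_left): buffer="rzgdusg" (len 7), cursors c1@0 c3@4 c2@5, authorship .......
After op 4 (move_left): buffer="rzgdusg" (len 7), cursors c1@0 c3@3 c2@4, authorship .......
After op 5 (insert('o')): buffer="orzgodousg" (len 10), cursors c1@1 c3@5 c2@7, authorship 1...3.2...
After op 6 (move_right): buffer="orzgodousg" (len 10), cursors c1@2 c3@6 c2@8, authorship 1...3.2...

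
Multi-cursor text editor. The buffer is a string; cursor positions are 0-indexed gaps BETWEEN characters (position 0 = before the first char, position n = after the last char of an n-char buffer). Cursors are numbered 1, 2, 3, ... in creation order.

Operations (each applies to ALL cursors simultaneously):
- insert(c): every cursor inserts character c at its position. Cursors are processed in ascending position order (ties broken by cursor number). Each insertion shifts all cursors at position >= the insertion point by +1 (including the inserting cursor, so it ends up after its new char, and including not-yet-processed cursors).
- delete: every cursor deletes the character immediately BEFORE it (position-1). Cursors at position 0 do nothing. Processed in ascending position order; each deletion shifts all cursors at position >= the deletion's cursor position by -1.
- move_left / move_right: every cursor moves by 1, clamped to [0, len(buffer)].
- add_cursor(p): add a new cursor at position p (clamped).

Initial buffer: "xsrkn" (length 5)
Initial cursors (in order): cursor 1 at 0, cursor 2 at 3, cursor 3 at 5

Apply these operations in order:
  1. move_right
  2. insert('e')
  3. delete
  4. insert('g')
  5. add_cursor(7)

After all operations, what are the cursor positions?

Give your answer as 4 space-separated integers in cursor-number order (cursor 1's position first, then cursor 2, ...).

Answer: 2 6 8 7

Derivation:
After op 1 (move_right): buffer="xsrkn" (len 5), cursors c1@1 c2@4 c3@5, authorship .....
After op 2 (insert('e')): buffer="xesrkene" (len 8), cursors c1@2 c2@6 c3@8, authorship .1...2.3
After op 3 (delete): buffer="xsrkn" (len 5), cursors c1@1 c2@4 c3@5, authorship .....
After op 4 (insert('g')): buffer="xgsrkgng" (len 8), cursors c1@2 c2@6 c3@8, authorship .1...2.3
After op 5 (add_cursor(7)): buffer="xgsrkgng" (len 8), cursors c1@2 c2@6 c4@7 c3@8, authorship .1...2.3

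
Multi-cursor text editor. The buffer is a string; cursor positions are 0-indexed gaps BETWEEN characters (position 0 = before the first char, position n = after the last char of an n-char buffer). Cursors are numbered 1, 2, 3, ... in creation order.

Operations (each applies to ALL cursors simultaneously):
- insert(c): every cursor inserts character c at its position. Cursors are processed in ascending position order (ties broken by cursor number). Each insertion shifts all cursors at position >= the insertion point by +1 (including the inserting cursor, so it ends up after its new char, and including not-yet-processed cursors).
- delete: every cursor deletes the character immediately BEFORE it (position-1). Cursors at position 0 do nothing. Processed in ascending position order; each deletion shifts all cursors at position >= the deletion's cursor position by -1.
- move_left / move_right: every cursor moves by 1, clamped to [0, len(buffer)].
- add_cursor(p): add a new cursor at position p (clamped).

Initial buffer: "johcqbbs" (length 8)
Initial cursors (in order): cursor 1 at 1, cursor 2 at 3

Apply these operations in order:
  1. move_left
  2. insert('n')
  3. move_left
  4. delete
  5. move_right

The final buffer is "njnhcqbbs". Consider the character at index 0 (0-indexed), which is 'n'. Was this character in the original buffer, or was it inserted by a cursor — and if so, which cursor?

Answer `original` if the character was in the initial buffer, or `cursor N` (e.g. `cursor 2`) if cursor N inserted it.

After op 1 (move_left): buffer="johcqbbs" (len 8), cursors c1@0 c2@2, authorship ........
After op 2 (insert('n')): buffer="njonhcqbbs" (len 10), cursors c1@1 c2@4, authorship 1..2......
After op 3 (move_left): buffer="njonhcqbbs" (len 10), cursors c1@0 c2@3, authorship 1..2......
After op 4 (delete): buffer="njnhcqbbs" (len 9), cursors c1@0 c2@2, authorship 1.2......
After op 5 (move_right): buffer="njnhcqbbs" (len 9), cursors c1@1 c2@3, authorship 1.2......
Authorship (.=original, N=cursor N): 1 . 2 . . . . . .
Index 0: author = 1

Answer: cursor 1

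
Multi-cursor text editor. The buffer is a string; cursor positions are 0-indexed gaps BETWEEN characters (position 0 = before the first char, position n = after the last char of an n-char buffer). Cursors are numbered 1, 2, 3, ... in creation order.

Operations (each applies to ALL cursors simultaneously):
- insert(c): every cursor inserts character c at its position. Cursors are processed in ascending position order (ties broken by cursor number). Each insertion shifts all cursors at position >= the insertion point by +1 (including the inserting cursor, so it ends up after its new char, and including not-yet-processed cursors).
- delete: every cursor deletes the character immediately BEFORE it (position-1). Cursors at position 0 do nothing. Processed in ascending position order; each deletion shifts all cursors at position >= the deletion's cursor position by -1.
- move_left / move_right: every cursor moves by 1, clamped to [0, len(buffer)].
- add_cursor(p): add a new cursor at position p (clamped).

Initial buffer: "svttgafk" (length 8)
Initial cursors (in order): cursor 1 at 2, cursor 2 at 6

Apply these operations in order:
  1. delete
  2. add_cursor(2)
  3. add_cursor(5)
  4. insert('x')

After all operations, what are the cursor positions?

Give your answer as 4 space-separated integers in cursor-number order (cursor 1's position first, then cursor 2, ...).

After op 1 (delete): buffer="sttgfk" (len 6), cursors c1@1 c2@4, authorship ......
After op 2 (add_cursor(2)): buffer="sttgfk" (len 6), cursors c1@1 c3@2 c2@4, authorship ......
After op 3 (add_cursor(5)): buffer="sttgfk" (len 6), cursors c1@1 c3@2 c2@4 c4@5, authorship ......
After op 4 (insert('x')): buffer="sxtxtgxfxk" (len 10), cursors c1@2 c3@4 c2@7 c4@9, authorship .1.3..2.4.

Answer: 2 7 4 9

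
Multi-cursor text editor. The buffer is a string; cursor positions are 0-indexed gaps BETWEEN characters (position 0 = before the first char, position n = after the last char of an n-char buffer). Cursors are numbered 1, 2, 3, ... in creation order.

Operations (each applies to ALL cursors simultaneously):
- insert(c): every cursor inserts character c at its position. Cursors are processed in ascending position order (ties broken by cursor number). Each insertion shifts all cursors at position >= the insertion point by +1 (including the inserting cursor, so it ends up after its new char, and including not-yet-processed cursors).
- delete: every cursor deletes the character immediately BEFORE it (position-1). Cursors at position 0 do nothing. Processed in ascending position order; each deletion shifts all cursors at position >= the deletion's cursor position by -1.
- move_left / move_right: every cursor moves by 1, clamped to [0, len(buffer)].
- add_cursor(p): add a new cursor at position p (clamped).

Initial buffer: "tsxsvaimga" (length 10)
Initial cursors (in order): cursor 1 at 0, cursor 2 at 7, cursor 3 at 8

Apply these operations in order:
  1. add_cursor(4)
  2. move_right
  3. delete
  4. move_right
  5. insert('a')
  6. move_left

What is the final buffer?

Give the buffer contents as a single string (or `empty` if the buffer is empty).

After op 1 (add_cursor(4)): buffer="tsxsvaimga" (len 10), cursors c1@0 c4@4 c2@7 c3@8, authorship ..........
After op 2 (move_right): buffer="tsxsvaimga" (len 10), cursors c1@1 c4@5 c2@8 c3@9, authorship ..........
After op 3 (delete): buffer="sxsaia" (len 6), cursors c1@0 c4@3 c2@5 c3@5, authorship ......
After op 4 (move_right): buffer="sxsaia" (len 6), cursors c1@1 c4@4 c2@6 c3@6, authorship ......
After op 5 (insert('a')): buffer="saxsaaiaaa" (len 10), cursors c1@2 c4@6 c2@10 c3@10, authorship .1...4..23
After op 6 (move_left): buffer="saxsaaiaaa" (len 10), cursors c1@1 c4@5 c2@9 c3@9, authorship .1...4..23

Answer: saxsaaiaaa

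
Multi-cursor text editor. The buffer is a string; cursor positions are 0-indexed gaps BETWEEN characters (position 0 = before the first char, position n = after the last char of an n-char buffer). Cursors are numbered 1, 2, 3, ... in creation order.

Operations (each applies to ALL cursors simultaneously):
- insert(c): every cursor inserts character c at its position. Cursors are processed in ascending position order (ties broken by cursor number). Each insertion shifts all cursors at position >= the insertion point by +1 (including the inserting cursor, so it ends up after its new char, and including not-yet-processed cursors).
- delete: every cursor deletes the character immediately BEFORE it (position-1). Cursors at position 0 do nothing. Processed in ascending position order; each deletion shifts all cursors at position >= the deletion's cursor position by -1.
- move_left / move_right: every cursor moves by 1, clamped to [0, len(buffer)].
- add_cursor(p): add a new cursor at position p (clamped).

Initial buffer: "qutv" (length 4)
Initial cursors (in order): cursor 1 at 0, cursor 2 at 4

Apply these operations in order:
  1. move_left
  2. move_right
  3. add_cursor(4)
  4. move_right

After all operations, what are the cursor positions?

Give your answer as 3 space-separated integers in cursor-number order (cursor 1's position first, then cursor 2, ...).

Answer: 2 4 4

Derivation:
After op 1 (move_left): buffer="qutv" (len 4), cursors c1@0 c2@3, authorship ....
After op 2 (move_right): buffer="qutv" (len 4), cursors c1@1 c2@4, authorship ....
After op 3 (add_cursor(4)): buffer="qutv" (len 4), cursors c1@1 c2@4 c3@4, authorship ....
After op 4 (move_right): buffer="qutv" (len 4), cursors c1@2 c2@4 c3@4, authorship ....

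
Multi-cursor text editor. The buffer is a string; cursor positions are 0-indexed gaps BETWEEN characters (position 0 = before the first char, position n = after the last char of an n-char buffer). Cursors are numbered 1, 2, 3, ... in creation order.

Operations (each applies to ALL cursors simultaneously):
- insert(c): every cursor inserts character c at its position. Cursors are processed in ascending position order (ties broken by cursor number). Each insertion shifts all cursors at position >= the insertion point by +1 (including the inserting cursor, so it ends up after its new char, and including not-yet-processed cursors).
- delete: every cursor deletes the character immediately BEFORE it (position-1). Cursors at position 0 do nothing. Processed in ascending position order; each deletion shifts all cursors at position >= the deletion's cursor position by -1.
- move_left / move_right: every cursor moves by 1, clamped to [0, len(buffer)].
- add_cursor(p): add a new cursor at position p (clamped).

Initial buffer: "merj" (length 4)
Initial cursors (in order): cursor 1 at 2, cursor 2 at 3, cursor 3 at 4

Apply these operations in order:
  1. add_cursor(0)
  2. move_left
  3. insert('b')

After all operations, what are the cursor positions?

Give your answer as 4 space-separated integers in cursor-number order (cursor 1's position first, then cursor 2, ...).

After op 1 (add_cursor(0)): buffer="merj" (len 4), cursors c4@0 c1@2 c2@3 c3@4, authorship ....
After op 2 (move_left): buffer="merj" (len 4), cursors c4@0 c1@1 c2@2 c3@3, authorship ....
After op 3 (insert('b')): buffer="bmbebrbj" (len 8), cursors c4@1 c1@3 c2@5 c3@7, authorship 4.1.2.3.

Answer: 3 5 7 1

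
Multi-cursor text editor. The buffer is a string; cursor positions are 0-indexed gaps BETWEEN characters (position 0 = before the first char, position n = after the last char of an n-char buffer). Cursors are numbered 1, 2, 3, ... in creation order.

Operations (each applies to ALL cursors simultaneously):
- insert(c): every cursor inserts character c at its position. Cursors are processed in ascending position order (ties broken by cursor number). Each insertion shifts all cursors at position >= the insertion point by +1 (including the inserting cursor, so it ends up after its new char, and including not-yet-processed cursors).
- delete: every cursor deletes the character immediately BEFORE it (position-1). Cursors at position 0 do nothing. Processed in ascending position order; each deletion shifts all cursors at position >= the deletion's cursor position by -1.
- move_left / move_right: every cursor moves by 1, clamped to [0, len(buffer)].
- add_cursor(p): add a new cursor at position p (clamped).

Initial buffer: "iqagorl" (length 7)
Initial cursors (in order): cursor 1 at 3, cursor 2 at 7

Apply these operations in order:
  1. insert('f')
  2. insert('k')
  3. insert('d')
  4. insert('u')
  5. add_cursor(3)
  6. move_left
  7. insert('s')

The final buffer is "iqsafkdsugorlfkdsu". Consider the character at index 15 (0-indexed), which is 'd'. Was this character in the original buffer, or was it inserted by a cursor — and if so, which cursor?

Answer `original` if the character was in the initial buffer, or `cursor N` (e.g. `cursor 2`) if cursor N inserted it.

After op 1 (insert('f')): buffer="iqafgorlf" (len 9), cursors c1@4 c2@9, authorship ...1....2
After op 2 (insert('k')): buffer="iqafkgorlfk" (len 11), cursors c1@5 c2@11, authorship ...11....22
After op 3 (insert('d')): buffer="iqafkdgorlfkd" (len 13), cursors c1@6 c2@13, authorship ...111....222
After op 4 (insert('u')): buffer="iqafkdugorlfkdu" (len 15), cursors c1@7 c2@15, authorship ...1111....2222
After op 5 (add_cursor(3)): buffer="iqafkdugorlfkdu" (len 15), cursors c3@3 c1@7 c2@15, authorship ...1111....2222
After op 6 (move_left): buffer="iqafkdugorlfkdu" (len 15), cursors c3@2 c1@6 c2@14, authorship ...1111....2222
After op 7 (insert('s')): buffer="iqsafkdsugorlfkdsu" (len 18), cursors c3@3 c1@8 c2@17, authorship ..3.11111....22222
Authorship (.=original, N=cursor N): . . 3 . 1 1 1 1 1 . . . . 2 2 2 2 2
Index 15: author = 2

Answer: cursor 2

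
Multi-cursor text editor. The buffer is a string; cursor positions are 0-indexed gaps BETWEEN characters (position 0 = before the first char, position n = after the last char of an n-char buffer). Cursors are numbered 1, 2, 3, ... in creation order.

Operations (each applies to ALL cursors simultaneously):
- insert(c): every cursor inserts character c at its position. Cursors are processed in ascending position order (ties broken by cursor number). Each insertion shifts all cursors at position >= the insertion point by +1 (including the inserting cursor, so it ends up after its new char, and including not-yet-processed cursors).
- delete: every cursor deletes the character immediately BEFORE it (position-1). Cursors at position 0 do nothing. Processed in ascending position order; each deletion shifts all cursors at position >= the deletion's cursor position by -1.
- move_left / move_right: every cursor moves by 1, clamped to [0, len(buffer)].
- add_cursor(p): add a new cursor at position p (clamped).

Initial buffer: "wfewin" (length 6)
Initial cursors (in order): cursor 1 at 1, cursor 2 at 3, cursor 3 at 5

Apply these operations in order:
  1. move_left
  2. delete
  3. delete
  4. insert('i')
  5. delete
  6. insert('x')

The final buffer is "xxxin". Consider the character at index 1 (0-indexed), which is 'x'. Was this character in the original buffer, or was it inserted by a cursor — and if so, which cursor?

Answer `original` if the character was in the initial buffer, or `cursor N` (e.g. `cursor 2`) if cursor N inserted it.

Answer: cursor 2

Derivation:
After op 1 (move_left): buffer="wfewin" (len 6), cursors c1@0 c2@2 c3@4, authorship ......
After op 2 (delete): buffer="wein" (len 4), cursors c1@0 c2@1 c3@2, authorship ....
After op 3 (delete): buffer="in" (len 2), cursors c1@0 c2@0 c3@0, authorship ..
After op 4 (insert('i')): buffer="iiiin" (len 5), cursors c1@3 c2@3 c3@3, authorship 123..
After op 5 (delete): buffer="in" (len 2), cursors c1@0 c2@0 c3@0, authorship ..
After op 6 (insert('x')): buffer="xxxin" (len 5), cursors c1@3 c2@3 c3@3, authorship 123..
Authorship (.=original, N=cursor N): 1 2 3 . .
Index 1: author = 2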